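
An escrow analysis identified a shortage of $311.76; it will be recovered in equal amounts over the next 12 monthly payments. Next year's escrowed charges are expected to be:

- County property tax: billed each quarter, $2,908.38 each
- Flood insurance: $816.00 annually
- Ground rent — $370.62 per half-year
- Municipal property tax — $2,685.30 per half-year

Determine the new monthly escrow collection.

County property tax = $2,908.38 × 4 = $11,633.52/yr
Flood insurance = $816.00/yr
Ground rent = $370.62 × 2 = $741.24/yr
Municipal property tax = $2,685.30 × 2 = $5,370.60/yr
Total annual escrow = $11,633.52 + $816.00 + $741.24 + $5,370.60 = $18,561.36
Per month = $18,561.36 / 12 = $1,546.78
Shortage spread = $311.76 ÷ 12 = $25.98/mo
Adjusted monthly = $1,546.78 + $25.98 = $1,572.76

$1,572.76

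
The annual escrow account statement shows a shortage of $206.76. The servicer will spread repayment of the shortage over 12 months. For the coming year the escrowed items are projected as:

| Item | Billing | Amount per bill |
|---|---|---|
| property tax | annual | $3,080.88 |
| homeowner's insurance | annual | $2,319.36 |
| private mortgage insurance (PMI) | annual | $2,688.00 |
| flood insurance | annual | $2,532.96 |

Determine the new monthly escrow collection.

Property tax — $3,080.88/yr
Homeowner's insurance — $2,319.36/yr
Private mortgage insurance (PMI) — $2,688.00/yr
Flood insurance — $2,532.96/yr
Annual escrow total = $10,621.20
Monthly = $10,621.20 / 12 = $885.10
Monthly shortage recovery: $206.76 / 12 = $17.23
Adjusted monthly = $885.10 + $17.23 = $902.33

$902.33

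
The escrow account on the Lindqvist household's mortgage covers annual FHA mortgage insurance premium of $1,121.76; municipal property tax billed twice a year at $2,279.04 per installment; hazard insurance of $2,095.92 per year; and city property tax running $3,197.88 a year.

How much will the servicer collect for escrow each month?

FHA mortgage insurance premium: $1,121.76 annually
Municipal property tax: $2,279.04 × 2 = $4,558.08 annually
Hazard insurance: $2,095.92 annually
City property tax: $3,197.88 annually
Yearly total = $1,121.76 + $4,558.08 + $2,095.92 + $3,197.88 = $10,973.64
Monthly escrow = $10,973.64 ÷ 12 = $914.47

$914.47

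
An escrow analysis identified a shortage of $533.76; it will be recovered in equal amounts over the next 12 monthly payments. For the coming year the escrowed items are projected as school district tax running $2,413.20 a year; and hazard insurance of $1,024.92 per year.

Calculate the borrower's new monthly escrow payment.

School district tax — $2,413.20/yr
Hazard insurance — $1,024.92/yr
Total per year = $3,438.12
Monthly = $3,438.12 ÷ 12 = $286.51
Monthly shortage recovery: $533.76 / 12 = $44.48
Adjusted monthly = $286.51 + $44.48 = $330.99

$330.99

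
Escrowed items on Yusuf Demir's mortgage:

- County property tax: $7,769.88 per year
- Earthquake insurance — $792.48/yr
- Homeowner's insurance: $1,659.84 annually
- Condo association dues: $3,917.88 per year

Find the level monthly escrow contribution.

County property tax — $7,769.88
Earthquake insurance — $792.48
Homeowner's insurance — $1,659.84
Condo association dues — $3,917.88
Total per year = $14,140.08
Base monthly escrow = $14,140.08 / 12 = $1,178.34

$1,178.34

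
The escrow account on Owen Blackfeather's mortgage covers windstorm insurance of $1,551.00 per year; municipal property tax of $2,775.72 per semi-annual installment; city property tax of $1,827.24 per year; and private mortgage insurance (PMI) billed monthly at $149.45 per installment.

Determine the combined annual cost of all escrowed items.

$10,723.08

Windstorm insurance: $1,551.00
Municipal property tax: $2,775.72 × 2 = $5,551.44
City property tax: $1,827.24
Private mortgage insurance (PMI): $149.45 × 12 = $1,793.40
Yearly total = $1,551.00 + $5,551.44 + $1,827.24 + $1,793.40 = $10,723.08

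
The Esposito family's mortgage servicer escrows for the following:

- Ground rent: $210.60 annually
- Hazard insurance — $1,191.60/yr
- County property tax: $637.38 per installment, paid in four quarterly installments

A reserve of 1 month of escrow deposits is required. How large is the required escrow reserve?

Ground rent — $210.60 annually
Hazard insurance — $1,191.60 annually
County property tax — $637.38 × 4 = $2,549.52 annually
Yearly total = $210.60 + $1,191.60 + $2,549.52 = $3,951.72
Monthly = $3,951.72 ÷ 12 = $329.31
Cushion = 1 × $329.31 = $329.31

$329.31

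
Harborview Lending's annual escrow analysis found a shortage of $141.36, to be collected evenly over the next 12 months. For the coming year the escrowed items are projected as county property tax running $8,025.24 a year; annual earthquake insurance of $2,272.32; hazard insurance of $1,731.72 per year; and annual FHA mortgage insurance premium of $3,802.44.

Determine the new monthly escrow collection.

$1,331.09

County property tax — $8,025.24 annually
Earthquake insurance — $2,272.32 annually
Hazard insurance — $1,731.72 annually
FHA mortgage insurance premium — $3,802.44 annually
Total per year = $15,831.72
Per month = $15,831.72 / 12 = $1,319.31
Monthly shortage recovery: $141.36 ÷ 12 = $11.78
New monthly escrow = $1,319.31 + $11.78 = $1,331.09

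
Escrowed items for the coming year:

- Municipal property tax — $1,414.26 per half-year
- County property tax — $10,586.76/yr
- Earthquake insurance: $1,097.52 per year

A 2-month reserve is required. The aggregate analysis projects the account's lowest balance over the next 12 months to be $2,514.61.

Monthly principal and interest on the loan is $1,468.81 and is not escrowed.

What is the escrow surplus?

Municipal property tax = $1,414.26 × 2 = $2,828.52/yr
County property tax = $10,586.76/yr
Earthquake insurance = $1,097.52/yr
Yearly total = $2,828.52 + $10,586.76 + $1,097.52 = $14,512.80
Monthly = $14,512.80 / 12 = $1,209.40
Required reserve = 2 × $1,209.40 = $2,418.80
Surplus = $2,514.61 − $2,418.80 = $95.81

$95.81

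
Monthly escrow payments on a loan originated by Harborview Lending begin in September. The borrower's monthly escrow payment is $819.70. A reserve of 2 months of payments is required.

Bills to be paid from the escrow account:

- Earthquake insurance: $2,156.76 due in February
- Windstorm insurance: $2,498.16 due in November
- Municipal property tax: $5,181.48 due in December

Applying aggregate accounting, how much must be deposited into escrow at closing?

$6,557.60

Cushion = 2 × $819.70 = $1,639.40
Trial balance (start $0, +$819.70 each month, − disbursements):
  Sep: +$819.70 → $819.70
  Oct: +$819.70 → $1,639.40
  Nov: +$819.70 − $2,498.16 → -$39.06
  Dec: +$819.70 − $5,181.48 → -$4,400.84
  Jan: +$819.70 → -$3,581.14
  Feb: +$819.70 − $2,156.76 → -$4,918.20
  Mar: +$819.70 → -$4,098.50
  Apr: +$819.70 → -$3,278.80
  May: +$819.70 → -$2,459.10
  Jun: +$819.70 → -$1,639.40
  Jul: +$819.70 → -$819.70
  Aug: +$819.70 → $0.00
Lowest trial balance = -$4,918.20 (Feb)
Initial deposit = cushion − low point = $1,639.40 − (-$4,918.20) = $6,557.60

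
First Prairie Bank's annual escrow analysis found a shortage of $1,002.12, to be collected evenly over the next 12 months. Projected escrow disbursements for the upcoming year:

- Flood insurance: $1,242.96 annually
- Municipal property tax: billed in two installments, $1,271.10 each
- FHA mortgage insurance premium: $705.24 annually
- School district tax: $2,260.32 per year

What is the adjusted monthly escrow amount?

$646.07

Flood insurance = $1,242.96 per year
Municipal property tax = $1,271.10 × 2 = $2,542.20 per year
FHA mortgage insurance premium = $705.24 per year
School district tax = $2,260.32 per year
Total per year = $6,750.72
Monthly escrow = $6,750.72 / 12 = $562.56
Shortage per month = $1,002.12 / 12 = $83.51
New monthly escrow = $562.56 + $83.51 = $646.07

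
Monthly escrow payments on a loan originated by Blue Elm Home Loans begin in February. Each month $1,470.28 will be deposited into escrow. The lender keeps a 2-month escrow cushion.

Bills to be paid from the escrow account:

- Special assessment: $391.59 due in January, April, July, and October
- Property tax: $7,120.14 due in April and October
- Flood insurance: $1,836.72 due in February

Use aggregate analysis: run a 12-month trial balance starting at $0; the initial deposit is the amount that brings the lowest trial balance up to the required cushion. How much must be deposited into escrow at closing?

$7,878.17

Cushion = 2 × $1,470.28 = $2,940.56
Trial balance (start $0, +$1,470.28 each month, − disbursements):
  Feb: +$1,470.28 − $1,836.72 → -$366.44
  Mar: +$1,470.28 → $1,103.84
  Apr: +$1,470.28 − $7,511.73 → -$4,937.61
  May: +$1,470.28 → -$3,467.33
  Jun: +$1,470.28 → -$1,997.05
  Jul: +$1,470.28 − $391.59 → -$918.36
  Aug: +$1,470.28 → $551.92
  Sep: +$1,470.28 → $2,022.20
  Oct: +$1,470.28 − $7,511.73 → -$4,019.25
  Nov: +$1,470.28 → -$2,548.97
  Dec: +$1,470.28 → -$1,078.69
  Jan: +$1,470.28 − $391.59 → $0.00
Lowest trial balance = -$4,937.61 (Apr)
Initial deposit = cushion − low point = $2,940.56 − (-$4,937.61) = $7,878.17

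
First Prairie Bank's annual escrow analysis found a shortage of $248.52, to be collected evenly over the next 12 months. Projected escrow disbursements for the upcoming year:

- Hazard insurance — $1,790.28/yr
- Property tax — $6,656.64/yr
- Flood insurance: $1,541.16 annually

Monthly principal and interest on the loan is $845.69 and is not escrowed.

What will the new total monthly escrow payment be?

$853.05

Hazard insurance: $1,790.28
Property tax: $6,656.64
Flood insurance: $1,541.16
Yearly total = $1,790.28 + $6,656.64 + $1,541.16 = $9,988.08
Base monthly escrow = $9,988.08 / 12 = $832.34
Shortage per month = $248.52 / 12 = $20.71
New monthly escrow = $832.34 + $20.71 = $853.05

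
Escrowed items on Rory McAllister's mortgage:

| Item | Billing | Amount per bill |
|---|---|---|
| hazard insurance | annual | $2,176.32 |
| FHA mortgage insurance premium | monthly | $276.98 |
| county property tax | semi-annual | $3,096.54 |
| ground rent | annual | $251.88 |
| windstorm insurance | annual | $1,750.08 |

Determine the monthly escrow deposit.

$1,141.26

Hazard insurance = $2,176.32/yr
FHA mortgage insurance premium = $276.98 × 12 = $3,323.76/yr
County property tax = $3,096.54 × 2 = $6,193.08/yr
Ground rent = $251.88/yr
Windstorm insurance = $1,750.08/yr
Yearly total = $2,176.32 + $3,323.76 + $6,193.08 + $251.88 + $1,750.08 = $13,695.12
Base monthly escrow = $13,695.12 / 12 = $1,141.26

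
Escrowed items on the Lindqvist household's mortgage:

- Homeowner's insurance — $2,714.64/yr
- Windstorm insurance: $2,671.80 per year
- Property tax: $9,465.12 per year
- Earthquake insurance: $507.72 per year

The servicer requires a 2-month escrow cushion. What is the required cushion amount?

$2,559.88

Homeowner's insurance: $2,714.64 annually
Windstorm insurance: $2,671.80 annually
Property tax: $9,465.12 annually
Earthquake insurance: $507.72 annually
Total annual escrow = $15,359.28
Monthly escrow = $15,359.28 / 12 = $1,279.94
Reserve = 2 × $1,279.94 = $2,559.88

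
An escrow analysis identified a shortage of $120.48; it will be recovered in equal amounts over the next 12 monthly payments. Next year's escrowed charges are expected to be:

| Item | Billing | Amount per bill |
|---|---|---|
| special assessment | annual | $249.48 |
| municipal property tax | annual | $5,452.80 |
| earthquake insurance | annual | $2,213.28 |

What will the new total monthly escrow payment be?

Special assessment = $249.48 per year
Municipal property tax = $5,452.80 per year
Earthquake insurance = $2,213.28 per year
Yearly total = $7,915.56
Monthly escrow = $7,915.56 ÷ 12 = $659.63
Shortage spread = $120.48 / 12 = $10.04/mo
Adjusted monthly = $659.63 + $10.04 = $669.67

$669.67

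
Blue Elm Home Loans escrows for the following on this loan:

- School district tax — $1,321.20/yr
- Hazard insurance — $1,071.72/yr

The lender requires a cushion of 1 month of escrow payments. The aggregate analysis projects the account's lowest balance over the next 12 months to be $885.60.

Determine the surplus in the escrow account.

$686.19

School district tax — $1,321.20/yr
Hazard insurance — $1,071.72/yr
Total annual escrow = $1,321.20 + $1,071.72 = $2,392.92
Monthly escrow = $2,392.92 ÷ 12 = $199.41
Required reserve = 1 × $199.41 = $199.41
Surplus = $885.60 − $199.41 = $686.19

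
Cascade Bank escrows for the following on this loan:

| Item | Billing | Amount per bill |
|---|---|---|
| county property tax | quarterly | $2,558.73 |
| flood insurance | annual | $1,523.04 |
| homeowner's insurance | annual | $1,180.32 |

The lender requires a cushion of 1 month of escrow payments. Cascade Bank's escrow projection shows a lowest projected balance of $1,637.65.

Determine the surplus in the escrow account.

County property tax — $2,558.73 × 4 = $10,234.92 annually
Flood insurance — $1,523.04 annually
Homeowner's insurance — $1,180.32 annually
Total annual escrow = $12,938.28
Monthly = $12,938.28 ÷ 12 = $1,078.19
Cushion = 1 × $1,078.19 = $1,078.19
Surplus = $1,637.65 − $1,078.19 = $559.46

$559.46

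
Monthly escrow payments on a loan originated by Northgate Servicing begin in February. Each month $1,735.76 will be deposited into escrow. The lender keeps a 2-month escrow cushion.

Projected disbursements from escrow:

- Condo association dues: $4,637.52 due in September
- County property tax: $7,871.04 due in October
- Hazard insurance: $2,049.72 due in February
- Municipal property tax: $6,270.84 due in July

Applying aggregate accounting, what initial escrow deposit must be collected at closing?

Cushion = 2 × $1,735.76 = $3,471.52
Trial balance (start $0, +$1,735.76 each month, − disbursements):
  Feb: +$1,735.76 − $2,049.72 → -$313.96
  Mar: +$1,735.76 → $1,421.80
  Apr: +$1,735.76 → $3,157.56
  May: +$1,735.76 → $4,893.32
  Jun: +$1,735.76 → $6,629.08
  Jul: +$1,735.76 − $6,270.84 → $2,094.00
  Aug: +$1,735.76 → $3,829.76
  Sep: +$1,735.76 − $4,637.52 → $928.00
  Oct: +$1,735.76 − $7,871.04 → -$5,207.28
  Nov: +$1,735.76 → -$3,471.52
  Dec: +$1,735.76 → -$1,735.76
  Jan: +$1,735.76 → $0.00
Lowest trial balance = -$5,207.28 (Oct)
Initial deposit = cushion − low point = $3,471.52 − (-$5,207.28) = $8,678.80

$8,678.80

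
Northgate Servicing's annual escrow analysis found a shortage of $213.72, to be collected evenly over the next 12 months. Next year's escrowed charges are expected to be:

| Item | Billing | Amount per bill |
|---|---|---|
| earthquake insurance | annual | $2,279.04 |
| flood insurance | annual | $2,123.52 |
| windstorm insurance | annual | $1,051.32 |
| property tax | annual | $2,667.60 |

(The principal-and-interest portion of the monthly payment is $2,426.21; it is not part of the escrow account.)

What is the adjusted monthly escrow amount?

$694.60

Earthquake insurance = $2,279.04
Flood insurance = $2,123.52
Windstorm insurance = $1,051.32
Property tax = $2,667.60
Total annual escrow = $2,279.04 + $2,123.52 + $1,051.32 + $2,667.60 = $8,121.48
Per month = $8,121.48 / 12 = $676.79
Shortage per month = $213.72 ÷ 12 = $17.81
New monthly escrow = $676.79 + $17.81 = $694.60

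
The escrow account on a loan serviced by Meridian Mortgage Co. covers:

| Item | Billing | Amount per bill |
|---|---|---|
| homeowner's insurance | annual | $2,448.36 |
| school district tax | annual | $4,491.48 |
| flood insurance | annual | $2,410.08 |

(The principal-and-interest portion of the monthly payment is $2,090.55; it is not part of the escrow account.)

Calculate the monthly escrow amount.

$779.16

Homeowner's insurance — $2,448.36
School district tax — $4,491.48
Flood insurance — $2,410.08
Combined annual = $2,448.36 + $4,491.48 + $2,410.08 = $9,349.92
Monthly escrow = $9,349.92 / 12 = $779.16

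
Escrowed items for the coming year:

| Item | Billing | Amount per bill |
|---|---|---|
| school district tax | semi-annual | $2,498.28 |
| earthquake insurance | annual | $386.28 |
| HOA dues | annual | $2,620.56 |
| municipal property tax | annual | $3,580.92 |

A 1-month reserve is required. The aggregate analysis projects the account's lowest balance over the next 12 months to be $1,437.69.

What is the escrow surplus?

School district tax — $2,498.28 × 2 = $4,996.56 per year
Earthquake insurance — $386.28 per year
HOA dues — $2,620.56 per year
Municipal property tax — $3,580.92 per year
Total per year = $4,996.56 + $386.28 + $2,620.56 + $3,580.92 = $11,584.32
Per month = $11,584.32 ÷ 12 = $965.36
Required reserve = 1 × $965.36 = $965.36
Excess over cushion: $1,437.69 − $965.36 = $472.33

$472.33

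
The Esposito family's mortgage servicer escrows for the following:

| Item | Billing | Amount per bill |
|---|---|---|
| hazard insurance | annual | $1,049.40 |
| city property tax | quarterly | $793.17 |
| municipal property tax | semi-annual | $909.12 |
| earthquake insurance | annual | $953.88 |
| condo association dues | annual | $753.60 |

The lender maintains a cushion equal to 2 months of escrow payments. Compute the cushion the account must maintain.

$1,291.30

Hazard insurance = $1,049.40 annually
City property tax = $793.17 × 4 = $3,172.68 annually
Municipal property tax = $909.12 × 2 = $1,818.24 annually
Earthquake insurance = $953.88 annually
Condo association dues = $753.60 annually
Yearly total = $7,747.80
Per month = $7,747.80 ÷ 12 = $645.65
Cushion = 2 × $645.65 = $1,291.30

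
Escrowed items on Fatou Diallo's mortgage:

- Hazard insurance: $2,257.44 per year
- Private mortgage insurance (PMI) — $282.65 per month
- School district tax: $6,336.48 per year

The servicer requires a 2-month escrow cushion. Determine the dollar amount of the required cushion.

Hazard insurance: $2,257.44/yr
Private mortgage insurance (PMI): $282.65 × 12 = $3,391.80/yr
School district tax: $6,336.48/yr
Total per year = $2,257.44 + $3,391.80 + $6,336.48 = $11,985.72
Per month = $11,985.72 / 12 = $998.81
Reserve = 2 × $998.81 = $1,997.62

$1,997.62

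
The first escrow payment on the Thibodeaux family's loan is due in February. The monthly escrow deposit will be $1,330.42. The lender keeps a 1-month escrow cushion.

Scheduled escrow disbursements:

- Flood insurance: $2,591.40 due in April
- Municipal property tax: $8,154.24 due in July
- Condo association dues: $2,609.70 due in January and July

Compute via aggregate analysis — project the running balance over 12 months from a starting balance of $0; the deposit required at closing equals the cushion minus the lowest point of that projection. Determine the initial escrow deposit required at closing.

Cushion = 1 × $1,330.42 = $1,330.42
Trial balance (start $0, +$1,330.42 each month, − disbursements):
  Feb: +$1,330.42 → $1,330.42
  Mar: +$1,330.42 → $2,660.84
  Apr: +$1,330.42 − $2,591.40 → $1,399.86
  May: +$1,330.42 → $2,730.28
  Jun: +$1,330.42 → $4,060.70
  Jul: +$1,330.42 − $10,763.94 → -$5,372.82
  Aug: +$1,330.42 → -$4,042.40
  Sep: +$1,330.42 → -$2,711.98
  Oct: +$1,330.42 → -$1,381.56
  Nov: +$1,330.42 → -$51.14
  Dec: +$1,330.42 → $1,279.28
  Jan: +$1,330.42 − $2,609.70 → $0.00
Lowest trial balance = -$5,372.82 (Jul)
Initial deposit = cushion − low point = $1,330.42 − (-$5,372.82) = $6,703.24

$6,703.24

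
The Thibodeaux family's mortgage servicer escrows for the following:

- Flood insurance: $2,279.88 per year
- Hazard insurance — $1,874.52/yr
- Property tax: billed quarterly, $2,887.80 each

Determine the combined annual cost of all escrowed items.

Flood insurance = $2,279.88/yr
Hazard insurance = $1,874.52/yr
Property tax = $2,887.80 × 4 = $11,551.20/yr
Combined annual = $2,279.88 + $1,874.52 + $11,551.20 = $15,705.60

$15,705.60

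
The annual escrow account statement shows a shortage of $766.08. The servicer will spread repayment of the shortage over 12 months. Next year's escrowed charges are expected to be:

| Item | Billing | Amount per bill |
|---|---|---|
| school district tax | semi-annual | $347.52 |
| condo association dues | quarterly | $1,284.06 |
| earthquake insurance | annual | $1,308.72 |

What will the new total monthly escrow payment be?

$658.84

School district tax: $347.52 × 2 = $695.04 per year
Condo association dues: $1,284.06 × 4 = $5,136.24 per year
Earthquake insurance: $1,308.72 per year
Annual escrow total = $695.04 + $5,136.24 + $1,308.72 = $7,140.00
Per month = $7,140.00 / 12 = $595.00
Monthly shortage recovery: $766.08 / 12 = $63.84
Adjusted monthly = $595.00 + $63.84 = $658.84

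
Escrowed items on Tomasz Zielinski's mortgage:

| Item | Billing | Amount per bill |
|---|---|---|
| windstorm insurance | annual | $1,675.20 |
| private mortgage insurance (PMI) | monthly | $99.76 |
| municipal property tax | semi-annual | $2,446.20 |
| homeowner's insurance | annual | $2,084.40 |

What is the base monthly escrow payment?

Windstorm insurance — $1,675.20
Private mortgage insurance (PMI) — $99.76 × 12 = $1,197.12
Municipal property tax — $2,446.20 × 2 = $4,892.40
Homeowner's insurance — $2,084.40
Combined annual = $9,849.12
Monthly escrow = $9,849.12 / 12 = $820.76

$820.76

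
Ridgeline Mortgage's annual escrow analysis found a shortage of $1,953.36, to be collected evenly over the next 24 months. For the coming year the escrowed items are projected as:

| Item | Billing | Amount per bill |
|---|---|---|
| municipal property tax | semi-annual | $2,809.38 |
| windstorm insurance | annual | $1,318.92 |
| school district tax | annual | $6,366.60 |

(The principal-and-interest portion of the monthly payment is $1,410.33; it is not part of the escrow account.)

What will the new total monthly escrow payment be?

$1,190.08

Municipal property tax — $2,809.38 × 2 = $5,618.76 per year
Windstorm insurance — $1,318.92 per year
School district tax — $6,366.60 per year
Total per year = $5,618.76 + $1,318.92 + $6,366.60 = $13,304.28
Monthly = $13,304.28 / 12 = $1,108.69
Shortage per month = $1,953.36 ÷ 24 = $81.39
Adjusted monthly = $1,108.69 + $81.39 = $1,190.08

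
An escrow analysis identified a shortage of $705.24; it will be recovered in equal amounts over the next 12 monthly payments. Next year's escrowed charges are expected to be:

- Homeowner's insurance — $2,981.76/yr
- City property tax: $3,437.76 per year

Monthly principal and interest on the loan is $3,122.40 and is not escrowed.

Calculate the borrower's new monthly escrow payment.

Homeowner's insurance — $2,981.76/yr
City property tax — $3,437.76/yr
Total annual escrow = $6,419.52
Base monthly escrow = $6,419.52 / 12 = $534.96
Shortage per month = $705.24 / 12 = $58.77
Adjusted monthly = $534.96 + $58.77 = $593.73

$593.73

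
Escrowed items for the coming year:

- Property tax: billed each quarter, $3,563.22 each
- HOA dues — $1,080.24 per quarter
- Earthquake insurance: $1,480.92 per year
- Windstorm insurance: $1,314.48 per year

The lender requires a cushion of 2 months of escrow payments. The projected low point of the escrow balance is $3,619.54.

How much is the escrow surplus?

Property tax = $3,563.22 × 4 = $14,252.88
HOA dues = $1,080.24 × 4 = $4,320.96
Earthquake insurance = $1,480.92
Windstorm insurance = $1,314.48
Total annual escrow = $14,252.88 + $4,320.96 + $1,480.92 + $1,314.48 = $21,369.24
Monthly escrow = $21,369.24 ÷ 12 = $1,780.77
Required reserve = 2 × $1,780.77 = $3,561.54
Excess over cushion: $3,619.54 − $3,561.54 = $58.00

$58.00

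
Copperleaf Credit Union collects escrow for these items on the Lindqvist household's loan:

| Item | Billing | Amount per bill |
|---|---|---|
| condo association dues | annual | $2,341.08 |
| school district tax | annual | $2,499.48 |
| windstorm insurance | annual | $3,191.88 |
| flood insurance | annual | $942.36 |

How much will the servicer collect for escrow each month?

$747.90

Condo association dues — $2,341.08 annually
School district tax — $2,499.48 annually
Windstorm insurance — $3,191.88 annually
Flood insurance — $942.36 annually
Total per year = $8,974.80
Base monthly escrow = $8,974.80 ÷ 12 = $747.90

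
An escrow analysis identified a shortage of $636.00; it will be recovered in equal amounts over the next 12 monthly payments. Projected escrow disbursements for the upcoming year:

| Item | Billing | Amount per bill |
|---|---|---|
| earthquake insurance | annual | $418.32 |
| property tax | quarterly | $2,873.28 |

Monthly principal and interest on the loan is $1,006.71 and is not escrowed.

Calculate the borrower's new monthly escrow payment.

Earthquake insurance: $418.32 per year
Property tax: $2,873.28 × 4 = $11,493.12 per year
Yearly total = $418.32 + $11,493.12 = $11,911.44
Base monthly escrow = $11,911.44 / 12 = $992.62
Monthly shortage recovery: $636.00 / 12 = $53.00
Adjusted monthly = $992.62 + $53.00 = $1,045.62

$1,045.62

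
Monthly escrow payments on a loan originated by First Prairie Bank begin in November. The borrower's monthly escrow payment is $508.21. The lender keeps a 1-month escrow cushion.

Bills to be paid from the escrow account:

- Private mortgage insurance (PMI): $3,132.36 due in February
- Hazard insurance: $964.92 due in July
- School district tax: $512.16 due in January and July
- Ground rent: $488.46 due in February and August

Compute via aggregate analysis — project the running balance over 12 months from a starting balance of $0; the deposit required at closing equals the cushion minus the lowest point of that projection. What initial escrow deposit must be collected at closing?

Cushion = 1 × $508.21 = $508.21
Trial balance (start $0, +$508.21 each month, − disbursements):
  Nov: +$508.21 → $508.21
  Dec: +$508.21 → $1,016.42
  Jan: +$508.21 − $512.16 → $1,012.47
  Feb: +$508.21 − $3,620.82 → -$2,100.14
  Mar: +$508.21 → -$1,591.93
  Apr: +$508.21 → -$1,083.72
  May: +$508.21 → -$575.51
  Jun: +$508.21 → -$67.30
  Jul: +$508.21 − $1,477.08 → -$1,036.17
  Aug: +$508.21 − $488.46 → -$1,016.42
  Sep: +$508.21 → -$508.21
  Oct: +$508.21 → $0.00
Lowest trial balance = -$2,100.14 (Feb)
Initial deposit = cushion − low point = $508.21 − (-$2,100.14) = $2,608.35

$2,608.35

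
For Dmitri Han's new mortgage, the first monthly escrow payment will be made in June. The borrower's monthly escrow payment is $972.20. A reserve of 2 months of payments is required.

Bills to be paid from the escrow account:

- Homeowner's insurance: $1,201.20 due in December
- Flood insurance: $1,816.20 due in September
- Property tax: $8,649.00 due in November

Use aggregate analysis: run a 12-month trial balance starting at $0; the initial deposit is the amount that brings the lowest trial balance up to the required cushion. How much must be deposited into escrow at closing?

$6,805.40

Cushion = 2 × $972.20 = $1,944.40
Trial balance (start $0, +$972.20 each month, − disbursements):
  Jun: +$972.20 → $972.20
  Jul: +$972.20 → $1,944.40
  Aug: +$972.20 → $2,916.60
  Sep: +$972.20 − $1,816.20 → $2,072.60
  Oct: +$972.20 → $3,044.80
  Nov: +$972.20 − $8,649.00 → -$4,632.00
  Dec: +$972.20 − $1,201.20 → -$4,861.00
  Jan: +$972.20 → -$3,888.80
  Feb: +$972.20 → -$2,916.60
  Mar: +$972.20 → -$1,944.40
  Apr: +$972.20 → -$972.20
  May: +$972.20 → $0.00
Lowest trial balance = -$4,861.00 (Dec)
Initial deposit = cushion − low point = $1,944.40 − (-$4,861.00) = $6,805.40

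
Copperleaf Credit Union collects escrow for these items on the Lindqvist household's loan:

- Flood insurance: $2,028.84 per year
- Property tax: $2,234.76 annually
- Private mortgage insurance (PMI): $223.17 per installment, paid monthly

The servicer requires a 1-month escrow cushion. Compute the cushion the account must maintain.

$578.47

Flood insurance = $2,028.84 annually
Property tax = $2,234.76 annually
Private mortgage insurance (PMI) = $223.17 × 12 = $2,678.04 annually
Annual escrow total = $6,941.64
Monthly = $6,941.64 ÷ 12 = $578.47
Reserve = 1 × $578.47 = $578.47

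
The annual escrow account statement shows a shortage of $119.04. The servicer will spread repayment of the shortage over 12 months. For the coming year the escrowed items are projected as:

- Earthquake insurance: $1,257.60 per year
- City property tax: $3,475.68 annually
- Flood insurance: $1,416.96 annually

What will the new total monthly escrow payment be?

Earthquake insurance — $1,257.60
City property tax — $3,475.68
Flood insurance — $1,416.96
Annual escrow total = $1,257.60 + $3,475.68 + $1,416.96 = $6,150.24
Monthly escrow = $6,150.24 ÷ 12 = $512.52
Shortage per month = $119.04 / 12 = $9.92
New monthly escrow = $512.52 + $9.92 = $522.44

$522.44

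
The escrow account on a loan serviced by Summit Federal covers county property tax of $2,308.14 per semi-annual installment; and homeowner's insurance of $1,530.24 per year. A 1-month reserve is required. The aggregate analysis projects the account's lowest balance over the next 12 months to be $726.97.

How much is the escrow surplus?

$214.76

County property tax — $2,308.14 × 2 = $4,616.28 annually
Homeowner's insurance — $1,530.24 annually
Total per year = $4,616.28 + $1,530.24 = $6,146.52
Monthly escrow = $6,146.52 ÷ 12 = $512.21
Cushion = 1 × $512.21 = $512.21
Excess over cushion: $726.97 − $512.21 = $214.76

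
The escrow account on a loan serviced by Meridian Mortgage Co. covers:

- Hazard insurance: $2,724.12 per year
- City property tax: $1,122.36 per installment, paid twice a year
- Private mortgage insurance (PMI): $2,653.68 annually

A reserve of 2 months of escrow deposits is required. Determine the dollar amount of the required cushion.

Hazard insurance — $2,724.12 annually
City property tax — $1,122.36 × 2 = $2,244.72 annually
Private mortgage insurance (PMI) — $2,653.68 annually
Annual escrow total = $7,622.52
Base monthly escrow = $7,622.52 / 12 = $635.21
Cushion = 2 × $635.21 = $1,270.42

$1,270.42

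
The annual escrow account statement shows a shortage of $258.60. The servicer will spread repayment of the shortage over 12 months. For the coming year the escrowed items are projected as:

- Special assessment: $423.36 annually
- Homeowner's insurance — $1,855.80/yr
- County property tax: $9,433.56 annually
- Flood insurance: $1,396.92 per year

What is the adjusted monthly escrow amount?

$1,114.02

Special assessment = $423.36/yr
Homeowner's insurance = $1,855.80/yr
County property tax = $9,433.56/yr
Flood insurance = $1,396.92/yr
Combined annual = $13,109.64
Base monthly escrow = $13,109.64 ÷ 12 = $1,092.47
Shortage per month = $258.60 ÷ 12 = $21.55
New monthly escrow = $1,092.47 + $21.55 = $1,114.02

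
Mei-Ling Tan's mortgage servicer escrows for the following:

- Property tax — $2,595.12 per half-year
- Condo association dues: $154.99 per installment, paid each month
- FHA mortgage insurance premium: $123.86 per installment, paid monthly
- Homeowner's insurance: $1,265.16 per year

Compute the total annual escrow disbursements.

Property tax — $2,595.12 × 2 = $5,190.24 annually
Condo association dues — $154.99 × 12 = $1,859.88 annually
FHA mortgage insurance premium — $123.86 × 12 = $1,486.32 annually
Homeowner's insurance — $1,265.16 annually
Total annual escrow = $5,190.24 + $1,859.88 + $1,486.32 + $1,265.16 = $9,801.60

$9,801.60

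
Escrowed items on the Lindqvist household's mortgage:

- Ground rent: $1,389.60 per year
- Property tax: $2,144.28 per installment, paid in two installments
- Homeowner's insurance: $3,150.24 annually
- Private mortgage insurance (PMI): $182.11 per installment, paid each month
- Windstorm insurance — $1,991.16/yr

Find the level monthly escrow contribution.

$1,083.74

Ground rent: $1,389.60
Property tax: $2,144.28 × 2 = $4,288.56
Homeowner's insurance: $3,150.24
Private mortgage insurance (PMI): $182.11 × 12 = $2,185.32
Windstorm insurance: $1,991.16
Yearly total = $1,389.60 + $4,288.56 + $3,150.24 + $2,185.32 + $1,991.16 = $13,004.88
Monthly escrow = $13,004.88 / 12 = $1,083.74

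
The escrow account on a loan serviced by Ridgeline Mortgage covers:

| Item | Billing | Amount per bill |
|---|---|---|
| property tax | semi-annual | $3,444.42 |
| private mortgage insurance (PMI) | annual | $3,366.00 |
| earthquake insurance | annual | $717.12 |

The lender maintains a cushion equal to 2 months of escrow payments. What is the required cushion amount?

Property tax: $3,444.42 × 2 = $6,888.84 annually
Private mortgage insurance (PMI): $3,366.00 annually
Earthquake insurance: $717.12 annually
Total annual escrow = $6,888.84 + $3,366.00 + $717.12 = $10,971.96
Base monthly escrow = $10,971.96 / 12 = $914.33
Cushion = 2 × $914.33 = $1,828.66

$1,828.66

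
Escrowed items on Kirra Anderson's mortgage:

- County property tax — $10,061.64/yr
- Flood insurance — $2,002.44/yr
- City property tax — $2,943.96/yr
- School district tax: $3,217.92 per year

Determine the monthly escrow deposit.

$1,518.83

County property tax = $10,061.64
Flood insurance = $2,002.44
City property tax = $2,943.96
School district tax = $3,217.92
Yearly total = $10,061.64 + $2,002.44 + $2,943.96 + $3,217.92 = $18,225.96
Per month = $18,225.96 / 12 = $1,518.83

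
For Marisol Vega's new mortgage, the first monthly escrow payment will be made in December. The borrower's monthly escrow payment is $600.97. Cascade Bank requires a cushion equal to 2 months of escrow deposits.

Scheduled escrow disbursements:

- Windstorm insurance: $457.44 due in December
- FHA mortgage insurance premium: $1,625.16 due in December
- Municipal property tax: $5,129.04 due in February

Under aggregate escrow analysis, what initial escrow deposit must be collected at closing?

$6,610.67

Cushion = 2 × $600.97 = $1,201.94
Trial balance (start $0, +$600.97 each month, − disbursements):
  Dec: +$600.97 − $2,082.60 → -$1,481.63
  Jan: +$600.97 → -$880.66
  Feb: +$600.97 − $5,129.04 → -$5,408.73
  Mar: +$600.97 → -$4,807.76
  Apr: +$600.97 → -$4,206.79
  May: +$600.97 → -$3,605.82
  Jun: +$600.97 → -$3,004.85
  Jul: +$600.97 → -$2,403.88
  Aug: +$600.97 → -$1,802.91
  Sep: +$600.97 → -$1,201.94
  Oct: +$600.97 → -$600.97
  Nov: +$600.97 → $0.00
Lowest trial balance = -$5,408.73 (Feb)
Initial deposit = cushion − low point = $1,201.94 − (-$5,408.73) = $6,610.67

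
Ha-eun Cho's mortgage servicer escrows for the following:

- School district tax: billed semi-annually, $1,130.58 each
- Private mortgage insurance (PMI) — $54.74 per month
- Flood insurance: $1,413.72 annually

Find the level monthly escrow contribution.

$360.98

School district tax — $1,130.58 × 2 = $2,261.16/yr
Private mortgage insurance (PMI) — $54.74 × 12 = $656.88/yr
Flood insurance — $1,413.72/yr
Total per year = $2,261.16 + $656.88 + $1,413.72 = $4,331.76
Monthly escrow = $4,331.76 / 12 = $360.98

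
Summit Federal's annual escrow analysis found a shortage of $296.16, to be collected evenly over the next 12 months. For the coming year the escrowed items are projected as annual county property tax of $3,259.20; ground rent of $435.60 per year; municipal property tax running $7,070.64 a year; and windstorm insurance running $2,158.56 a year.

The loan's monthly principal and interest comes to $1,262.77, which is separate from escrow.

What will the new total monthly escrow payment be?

County property tax = $3,259.20
Ground rent = $435.60
Municipal property tax = $7,070.64
Windstorm insurance = $2,158.56
Combined annual = $3,259.20 + $435.60 + $7,070.64 + $2,158.56 = $12,924.00
Monthly escrow = $12,924.00 / 12 = $1,077.00
Shortage spread = $296.16 / 12 = $24.68/mo
New monthly escrow = $1,077.00 + $24.68 = $1,101.68

$1,101.68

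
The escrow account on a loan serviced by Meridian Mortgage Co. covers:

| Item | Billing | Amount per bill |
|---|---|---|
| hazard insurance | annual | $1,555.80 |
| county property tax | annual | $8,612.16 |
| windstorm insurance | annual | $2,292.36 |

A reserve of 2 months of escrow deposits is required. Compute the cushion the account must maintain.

$2,076.72

Hazard insurance = $1,555.80
County property tax = $8,612.16
Windstorm insurance = $2,292.36
Yearly total = $1,555.80 + $8,612.16 + $2,292.36 = $12,460.32
Monthly escrow = $12,460.32 ÷ 12 = $1,038.36
Required cushion = 2 × $1,038.36 = $2,076.72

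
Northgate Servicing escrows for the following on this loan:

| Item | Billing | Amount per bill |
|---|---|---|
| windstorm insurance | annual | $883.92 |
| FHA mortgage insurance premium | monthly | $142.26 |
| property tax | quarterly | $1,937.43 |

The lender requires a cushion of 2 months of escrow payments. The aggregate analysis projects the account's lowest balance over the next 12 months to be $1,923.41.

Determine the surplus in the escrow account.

$199.95

Windstorm insurance — $883.92 annually
FHA mortgage insurance premium — $142.26 × 12 = $1,707.12 annually
Property tax — $1,937.43 × 4 = $7,749.72 annually
Yearly total = $883.92 + $1,707.12 + $7,749.72 = $10,340.76
Monthly = $10,340.76 ÷ 12 = $861.73
Cushion = 2 × $861.73 = $1,723.46
Surplus = $1,923.41 − $1,723.46 = $199.95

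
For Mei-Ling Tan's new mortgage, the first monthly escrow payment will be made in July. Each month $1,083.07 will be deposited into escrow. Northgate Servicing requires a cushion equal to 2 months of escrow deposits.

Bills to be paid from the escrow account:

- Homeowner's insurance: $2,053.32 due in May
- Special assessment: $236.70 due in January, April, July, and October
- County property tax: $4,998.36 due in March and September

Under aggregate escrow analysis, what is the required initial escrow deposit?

$4,151.99

Cushion = 2 × $1,083.07 = $2,166.14
Trial balance (start $0, +$1,083.07 each month, − disbursements):
  Jul: +$1,083.07 − $236.70 → $846.37
  Aug: +$1,083.07 → $1,929.44
  Sep: +$1,083.07 − $4,998.36 → -$1,985.85
  Oct: +$1,083.07 − $236.70 → -$1,139.48
  Nov: +$1,083.07 → -$56.41
  Dec: +$1,083.07 → $1,026.66
  Jan: +$1,083.07 − $236.70 → $1,873.03
  Feb: +$1,083.07 → $2,956.10
  Mar: +$1,083.07 − $4,998.36 → -$959.19
  Apr: +$1,083.07 − $236.70 → -$112.82
  May: +$1,083.07 − $2,053.32 → -$1,083.07
  Jun: +$1,083.07 → $0.00
Lowest trial balance = -$1,985.85 (Sep)
Initial deposit = cushion − low point = $2,166.14 − (-$1,985.85) = $4,151.99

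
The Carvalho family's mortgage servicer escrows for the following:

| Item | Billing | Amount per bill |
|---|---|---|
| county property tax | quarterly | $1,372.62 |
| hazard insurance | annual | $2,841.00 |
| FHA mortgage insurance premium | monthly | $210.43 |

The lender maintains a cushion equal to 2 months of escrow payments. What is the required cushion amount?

County property tax — $1,372.62 × 4 = $5,490.48
Hazard insurance — $2,841.00
FHA mortgage insurance premium — $210.43 × 12 = $2,525.16
Annual escrow total = $5,490.48 + $2,841.00 + $2,525.16 = $10,856.64
Per month = $10,856.64 / 12 = $904.72
Cushion = 2 × $904.72 = $1,809.44

$1,809.44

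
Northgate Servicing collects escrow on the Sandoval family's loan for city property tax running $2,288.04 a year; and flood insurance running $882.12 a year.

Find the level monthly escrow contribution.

City property tax: $2,288.04 annually
Flood insurance: $882.12 annually
Total annual escrow = $2,288.04 + $882.12 = $3,170.16
Monthly = $3,170.16 / 12 = $264.18

$264.18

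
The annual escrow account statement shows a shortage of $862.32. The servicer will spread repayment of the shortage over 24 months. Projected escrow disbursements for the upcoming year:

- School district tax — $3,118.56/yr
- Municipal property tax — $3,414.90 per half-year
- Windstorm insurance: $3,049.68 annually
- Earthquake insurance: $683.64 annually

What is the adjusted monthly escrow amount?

School district tax = $3,118.56 annually
Municipal property tax = $3,414.90 × 2 = $6,829.80 annually
Windstorm insurance = $3,049.68 annually
Earthquake insurance = $683.64 annually
Combined annual = $13,681.68
Base monthly escrow = $13,681.68 ÷ 12 = $1,140.14
Shortage per month = $862.32 / 24 = $35.93
Adjusted monthly = $1,140.14 + $35.93 = $1,176.07

$1,176.07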